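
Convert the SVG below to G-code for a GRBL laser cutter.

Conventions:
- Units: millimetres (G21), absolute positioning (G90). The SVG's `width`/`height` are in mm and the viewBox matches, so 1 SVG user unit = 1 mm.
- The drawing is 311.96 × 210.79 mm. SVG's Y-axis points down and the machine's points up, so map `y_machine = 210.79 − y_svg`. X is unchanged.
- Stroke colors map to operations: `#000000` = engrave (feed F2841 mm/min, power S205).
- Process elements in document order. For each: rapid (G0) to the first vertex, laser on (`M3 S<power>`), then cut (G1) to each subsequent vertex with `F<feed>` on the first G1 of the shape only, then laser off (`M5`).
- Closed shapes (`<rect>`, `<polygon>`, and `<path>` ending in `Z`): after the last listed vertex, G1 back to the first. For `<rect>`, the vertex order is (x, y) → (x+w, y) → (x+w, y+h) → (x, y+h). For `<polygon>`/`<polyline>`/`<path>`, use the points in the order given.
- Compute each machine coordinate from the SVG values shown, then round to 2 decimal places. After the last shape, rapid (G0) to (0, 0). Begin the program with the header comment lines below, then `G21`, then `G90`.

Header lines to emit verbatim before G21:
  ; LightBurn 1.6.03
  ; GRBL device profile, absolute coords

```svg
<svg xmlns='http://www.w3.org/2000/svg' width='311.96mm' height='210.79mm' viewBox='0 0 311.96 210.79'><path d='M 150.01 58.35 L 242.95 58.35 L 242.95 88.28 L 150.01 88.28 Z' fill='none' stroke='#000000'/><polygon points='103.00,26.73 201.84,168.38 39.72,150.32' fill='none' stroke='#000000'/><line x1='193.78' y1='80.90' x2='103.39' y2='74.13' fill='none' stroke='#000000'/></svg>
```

; LightBurn 1.6.03
; GRBL device profile, absolute coords
G21
G90
G0 X150.01 Y152.44
M3 S205
G1 X242.95 Y152.44 F2841
G1 X242.95 Y122.51
G1 X150.01 Y122.51
G1 X150.01 Y152.44
M5
G0 X103.00 Y184.06
M3 S205
G1 X201.84 Y42.41 F2841
G1 X39.72 Y60.47
G1 X103.00 Y184.06
M5
G0 X193.78 Y129.89
M3 S205
G1 X103.39 Y136.66 F2841
M5
G0 X0.00 Y0.00

viewBox `0 0 311.96 210.79` with mm width/height → 1 unit = 1 mm. Flip: y_m = 210.79 − y_svg.

**Shape 1** — `<path>` rectangle, stroke `#000000` → engrave (S205, F2841). Machine vertices: (150.01,152.44) → (242.95,152.44) → (242.95,122.51) → (150.01,122.51) → (150.01,152.44). Closed: final G1 returns to the first vertex.

**Shape 2** — `<polygon>` closed polygon, stroke `#000000` → engrave (S205, F2841). Machine vertices: (103.00,184.06) → (201.84,42.41) → (39.72,60.47) → (103.00,184.06). Closed: final G1 returns to the first vertex.

**Shape 3** — `<line>` line segment, stroke `#000000` → engrave (S205, F2841). Machine vertices: (193.78,129.89) → (103.39,136.66). Open path.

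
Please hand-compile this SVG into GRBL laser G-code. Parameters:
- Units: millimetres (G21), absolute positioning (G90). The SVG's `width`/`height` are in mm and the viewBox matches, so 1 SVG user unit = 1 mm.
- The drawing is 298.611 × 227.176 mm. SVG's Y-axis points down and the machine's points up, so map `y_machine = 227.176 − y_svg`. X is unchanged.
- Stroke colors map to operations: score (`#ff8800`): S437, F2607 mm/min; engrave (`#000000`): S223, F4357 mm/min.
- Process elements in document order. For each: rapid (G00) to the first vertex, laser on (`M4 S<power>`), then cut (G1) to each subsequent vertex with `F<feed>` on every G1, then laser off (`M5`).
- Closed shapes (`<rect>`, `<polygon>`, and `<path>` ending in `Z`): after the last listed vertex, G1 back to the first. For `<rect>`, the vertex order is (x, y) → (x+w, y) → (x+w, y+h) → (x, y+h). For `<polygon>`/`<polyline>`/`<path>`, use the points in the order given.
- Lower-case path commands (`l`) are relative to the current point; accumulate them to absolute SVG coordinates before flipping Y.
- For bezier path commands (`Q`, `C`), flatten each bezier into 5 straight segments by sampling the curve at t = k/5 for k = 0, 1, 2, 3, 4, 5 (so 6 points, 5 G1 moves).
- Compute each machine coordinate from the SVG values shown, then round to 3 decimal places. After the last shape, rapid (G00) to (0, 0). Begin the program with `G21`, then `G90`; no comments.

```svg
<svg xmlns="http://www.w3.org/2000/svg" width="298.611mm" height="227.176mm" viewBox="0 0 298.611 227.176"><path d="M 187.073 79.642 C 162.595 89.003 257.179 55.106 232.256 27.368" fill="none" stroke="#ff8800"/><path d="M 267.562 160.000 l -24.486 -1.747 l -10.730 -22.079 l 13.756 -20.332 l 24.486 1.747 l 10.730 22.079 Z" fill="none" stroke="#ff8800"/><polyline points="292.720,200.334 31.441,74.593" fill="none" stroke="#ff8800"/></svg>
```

G21
G90
G00 X187.073 Y147.534
M4 S437
G1 X184.765 Y146.713 F2607
G1 X199.581 Y153.902 F2607
G1 X220.069 Y166.729 F2607
G1 X234.778 Y182.821 F2607
G1 X232.256 Y199.808 F2607
M5
G00 X267.562 Y67.176
M4 S437
G1 X243.076 Y68.923 F2607
G1 X232.346 Y91.002 F2607
G1 X246.102 Y111.334 F2607
G1 X270.588 Y109.587 F2607
G1 X281.318 Y87.508 F2607
G1 X267.562 Y67.176 F2607
M5
G00 X292.720 Y26.842
M4 S437
G1 X31.441 Y152.583 F2607
M5
G00 X0.000 Y0.000

Since the viewBox matches the mm dimensions, user units are millimetres directly. The only transform is the Y-flip y_m = 227.176 − y_svg.

Shape 1 is a cubic bezier drawn with `<path>`. Its stroke #ff8800 means score at S437, F2607. After flipping Y the toolpath is (187.073,147.534) → (184.765,146.713) → (199.581,153.902) → (220.069,166.729) → (234.778,182.821) → (232.256,199.808).

Shape 2 is a regular polygon drawn with `<path>`. Its stroke #ff8800 means score at S437, F2607. After flipping Y the toolpath is (267.562,67.176) → (243.076,68.923) → (232.346,91.002) → (246.102,111.334) → (270.588,109.587) → (281.318,87.508) → (267.562,67.176), returning to the start.

Shape 3 is a line segment drawn with `<polyline>`. Its stroke #ff8800 means score at S437, F2607. After flipping Y the toolpath is (292.720,26.842) → (31.441,152.583).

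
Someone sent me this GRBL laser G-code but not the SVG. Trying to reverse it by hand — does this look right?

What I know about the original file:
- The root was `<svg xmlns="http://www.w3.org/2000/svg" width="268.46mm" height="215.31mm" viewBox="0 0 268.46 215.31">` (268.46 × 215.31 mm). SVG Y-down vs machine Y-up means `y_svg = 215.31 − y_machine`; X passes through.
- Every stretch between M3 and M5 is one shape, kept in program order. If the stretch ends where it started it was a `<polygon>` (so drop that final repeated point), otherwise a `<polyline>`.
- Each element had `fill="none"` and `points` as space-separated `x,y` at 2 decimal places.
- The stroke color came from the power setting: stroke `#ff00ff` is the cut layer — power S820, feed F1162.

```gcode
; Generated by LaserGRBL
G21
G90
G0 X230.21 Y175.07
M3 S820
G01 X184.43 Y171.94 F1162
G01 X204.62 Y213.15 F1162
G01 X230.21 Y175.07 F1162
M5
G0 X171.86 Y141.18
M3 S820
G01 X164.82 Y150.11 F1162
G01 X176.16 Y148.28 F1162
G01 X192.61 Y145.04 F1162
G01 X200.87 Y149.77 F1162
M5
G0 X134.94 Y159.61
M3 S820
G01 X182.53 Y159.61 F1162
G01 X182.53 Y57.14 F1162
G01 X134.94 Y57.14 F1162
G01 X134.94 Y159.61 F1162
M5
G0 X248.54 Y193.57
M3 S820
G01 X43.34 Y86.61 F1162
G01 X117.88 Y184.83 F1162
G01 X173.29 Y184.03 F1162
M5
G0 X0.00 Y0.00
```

<svg xmlns="http://www.w3.org/2000/svg" width="268.46mm" height="215.31mm" viewBox="0 0 268.46 215.31">
  <polygon points="230.21,40.24 184.43,43.37 204.62,2.16" fill="none" stroke="#ff00ff"/>
  <polyline points="171.86,74.13 164.82,65.20 176.16,67.03 192.61,70.27 200.87,65.54" fill="none" stroke="#ff00ff"/>
  <polygon points="134.94,55.70 182.53,55.70 182.53,158.17 134.94,158.17" fill="none" stroke="#ff00ff"/>
  <polyline points="248.54,21.74 43.34,128.70 117.88,30.48 173.29,31.28" fill="none" stroke="#ff00ff"/>
</svg>

Each laser-on run becomes one SVG element. Flip Y back into SVG space with y_svg = 215.31 − y_machine. Every run uses S820, so all elements get stroke `#ff00ff` (cut).

Run 1: The run returns to its start, so emit a `<polygon>` with points (Y-flipped): 230.21,40.24 184.43,43.37 204.62,2.16.

Run 2: The run is open, so emit a `<polyline>` with points (Y-flipped): 171.86,74.13 164.82,65.20 176.16,67.03 192.61,70.27 200.87,65.54.

Run 3: The run returns to its start, so emit a `<polygon>` with points (Y-flipped): 134.94,55.70 182.53,55.70 182.53,158.17 134.94,158.17.

Run 4: The run is open, so emit a `<polyline>` with points (Y-flipped): 248.54,21.74 43.34,128.70 117.88,30.48 173.29,31.28.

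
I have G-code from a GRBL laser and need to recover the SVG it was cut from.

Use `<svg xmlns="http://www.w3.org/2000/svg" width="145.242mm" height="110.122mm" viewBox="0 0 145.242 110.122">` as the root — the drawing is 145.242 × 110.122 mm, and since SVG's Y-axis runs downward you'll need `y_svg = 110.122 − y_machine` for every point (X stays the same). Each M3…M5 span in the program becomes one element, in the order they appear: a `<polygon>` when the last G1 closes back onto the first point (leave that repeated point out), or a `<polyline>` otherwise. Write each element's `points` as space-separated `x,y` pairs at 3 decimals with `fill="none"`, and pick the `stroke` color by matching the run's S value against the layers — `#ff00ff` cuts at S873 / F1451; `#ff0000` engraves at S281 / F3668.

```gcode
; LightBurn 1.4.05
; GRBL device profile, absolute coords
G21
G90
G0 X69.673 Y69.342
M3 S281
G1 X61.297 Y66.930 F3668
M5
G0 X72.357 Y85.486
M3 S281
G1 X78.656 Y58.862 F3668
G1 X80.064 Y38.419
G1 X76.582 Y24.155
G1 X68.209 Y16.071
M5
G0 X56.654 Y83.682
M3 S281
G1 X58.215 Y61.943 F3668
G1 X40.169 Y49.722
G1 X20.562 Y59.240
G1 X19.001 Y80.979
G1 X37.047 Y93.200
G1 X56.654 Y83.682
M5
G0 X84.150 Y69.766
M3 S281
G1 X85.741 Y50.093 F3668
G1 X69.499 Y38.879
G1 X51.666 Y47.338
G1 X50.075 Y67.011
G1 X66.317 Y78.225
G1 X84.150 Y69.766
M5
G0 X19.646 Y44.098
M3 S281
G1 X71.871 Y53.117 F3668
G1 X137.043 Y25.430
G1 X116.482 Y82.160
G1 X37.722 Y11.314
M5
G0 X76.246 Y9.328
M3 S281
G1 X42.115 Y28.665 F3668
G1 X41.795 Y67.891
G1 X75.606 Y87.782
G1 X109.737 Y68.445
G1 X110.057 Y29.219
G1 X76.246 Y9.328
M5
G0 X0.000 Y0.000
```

y_svg = 110.122 − y_m. Every run uses S281, so all elements get stroke `#ff0000` (engrave).

[1] open run; points: 69.673,40.780 61.297,43.192

[2] open run; points: 72.357,24.636 78.656,51.260 80.064,71.703 76.582,85.967 68.209,94.051

[3] closed run; points: 56.654,26.440 58.215,48.179 40.169,60.400 20.562,50.882 19.001,29.143 37.047,16.922

[4] closed run; points: 84.150,40.356 85.741,60.029 69.499,71.243 51.666,62.784 50.075,43.111 66.317,31.897

[5] open run; points: 19.646,66.024 71.871,57.005 137.043,84.692 116.482,27.962 37.722,98.808

[6] closed run; points: 76.246,100.794 42.115,81.457 41.795,42.231 75.606,22.340 109.737,41.677 110.057,80.903

<svg xmlns="http://www.w3.org/2000/svg" width="145.242mm" height="110.122mm" viewBox="0 0 145.242 110.122">
  <polyline points="69.673,40.780 61.297,43.192" fill="none" stroke="#ff0000"/>
  <polyline points="72.357,24.636 78.656,51.260 80.064,71.703 76.582,85.967 68.209,94.051" fill="none" stroke="#ff0000"/>
  <polygon points="56.654,26.440 58.215,48.179 40.169,60.400 20.562,50.882 19.001,29.143 37.047,16.922" fill="none" stroke="#ff0000"/>
  <polygon points="84.150,40.356 85.741,60.029 69.499,71.243 51.666,62.784 50.075,43.111 66.317,31.897" fill="none" stroke="#ff0000"/>
  <polyline points="19.646,66.024 71.871,57.005 137.043,84.692 116.482,27.962 37.722,98.808" fill="none" stroke="#ff0000"/>
  <polygon points="76.246,100.794 42.115,81.457 41.795,42.231 75.606,22.340 109.737,41.677 110.057,80.903" fill="none" stroke="#ff0000"/>
</svg>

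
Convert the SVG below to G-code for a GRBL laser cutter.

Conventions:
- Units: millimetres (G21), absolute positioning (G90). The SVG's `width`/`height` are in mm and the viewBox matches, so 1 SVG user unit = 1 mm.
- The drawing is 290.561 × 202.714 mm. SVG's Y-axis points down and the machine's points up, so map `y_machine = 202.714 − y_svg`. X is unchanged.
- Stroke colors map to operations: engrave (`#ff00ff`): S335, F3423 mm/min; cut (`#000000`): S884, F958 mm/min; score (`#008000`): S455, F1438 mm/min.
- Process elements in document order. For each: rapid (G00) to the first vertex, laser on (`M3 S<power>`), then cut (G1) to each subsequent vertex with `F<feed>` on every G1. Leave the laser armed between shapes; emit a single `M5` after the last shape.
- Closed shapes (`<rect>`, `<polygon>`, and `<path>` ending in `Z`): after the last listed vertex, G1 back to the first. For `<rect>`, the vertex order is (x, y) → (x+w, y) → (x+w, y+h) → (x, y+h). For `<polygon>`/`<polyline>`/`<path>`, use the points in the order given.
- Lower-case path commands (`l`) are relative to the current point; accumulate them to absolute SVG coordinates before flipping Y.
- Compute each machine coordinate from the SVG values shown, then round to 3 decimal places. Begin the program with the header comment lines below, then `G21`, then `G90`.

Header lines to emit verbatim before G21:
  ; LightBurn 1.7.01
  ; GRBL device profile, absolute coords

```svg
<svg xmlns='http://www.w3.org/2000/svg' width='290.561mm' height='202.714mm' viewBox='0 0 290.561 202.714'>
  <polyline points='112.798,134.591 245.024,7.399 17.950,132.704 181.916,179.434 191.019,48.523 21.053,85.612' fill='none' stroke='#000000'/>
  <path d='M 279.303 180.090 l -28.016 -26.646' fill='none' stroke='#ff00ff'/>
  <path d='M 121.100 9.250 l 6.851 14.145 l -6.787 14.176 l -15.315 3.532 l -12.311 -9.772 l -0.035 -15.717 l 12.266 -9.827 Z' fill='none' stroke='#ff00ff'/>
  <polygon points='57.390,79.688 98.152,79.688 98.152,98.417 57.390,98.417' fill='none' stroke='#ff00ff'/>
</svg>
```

; LightBurn 1.7.01
; GRBL device profile, absolute coords
G21
G90
G00 X112.798 Y68.123
M3 S884
G1 X245.024 Y195.315 F958
G1 X17.950 Y70.010 F958
G1 X181.916 Y23.280 F958
G1 X191.019 Y154.191 F958
G1 X21.053 Y117.102 F958
G00 X279.303 Y22.624
M3 S335
G1 X251.287 Y49.270 F3423
G00 X121.100 Y193.464
M3 S335
G1 X127.951 Y179.319 F3423
G1 X121.164 Y165.143 F3423
G1 X105.849 Y161.611 F3423
G1 X93.538 Y171.383 F3423
G1 X93.503 Y187.100 F3423
G1 X105.769 Y196.927 F3423
G1 X121.100 Y193.464 F3423
G00 X57.390 Y123.026
M3 S335
G1 X98.152 Y123.026 F3423
G1 X98.152 Y104.297 F3423
G1 X57.390 Y104.297 F3423
G1 X57.390 Y123.026 F3423
M5

Since the viewBox matches the mm dimensions, user units are millimetres directly. The only transform is the Y-flip y_m = 202.714 − y_svg.

Shape 1 is a open polyline drawn with `<polyline>`. Its stroke #000000 means cut at S884, F958. After flipping Y the toolpath is (112.798,68.123) → (245.024,195.315) → (17.950,70.010) → (181.916,23.280) → (191.019,154.191) → (21.053,117.102).

Shape 2 is a line segment drawn with `<path>`. Its stroke #ff00ff means engrave at S335, F3423. After flipping Y the toolpath is (279.303,22.624) → (251.287,49.270).

Shape 3 is a regular polygon drawn with `<path>`. Its stroke #ff00ff means engrave at S335, F3423. After flipping Y the toolpath is (121.100,193.464) → (127.951,179.319) → (121.164,165.143) → (105.849,161.611) → (93.538,171.383) → (93.503,187.100) → (105.769,196.927) → (121.100,193.464), returning to the start.

Shape 4 is a rectangle drawn with `<polygon>`. Its stroke #ff00ff means engrave at S335, F3423. After flipping Y the toolpath is (57.390,123.026) → (98.152,123.026) → (98.152,104.297) → (57.390,104.297) → (57.390,123.026), returning to the start.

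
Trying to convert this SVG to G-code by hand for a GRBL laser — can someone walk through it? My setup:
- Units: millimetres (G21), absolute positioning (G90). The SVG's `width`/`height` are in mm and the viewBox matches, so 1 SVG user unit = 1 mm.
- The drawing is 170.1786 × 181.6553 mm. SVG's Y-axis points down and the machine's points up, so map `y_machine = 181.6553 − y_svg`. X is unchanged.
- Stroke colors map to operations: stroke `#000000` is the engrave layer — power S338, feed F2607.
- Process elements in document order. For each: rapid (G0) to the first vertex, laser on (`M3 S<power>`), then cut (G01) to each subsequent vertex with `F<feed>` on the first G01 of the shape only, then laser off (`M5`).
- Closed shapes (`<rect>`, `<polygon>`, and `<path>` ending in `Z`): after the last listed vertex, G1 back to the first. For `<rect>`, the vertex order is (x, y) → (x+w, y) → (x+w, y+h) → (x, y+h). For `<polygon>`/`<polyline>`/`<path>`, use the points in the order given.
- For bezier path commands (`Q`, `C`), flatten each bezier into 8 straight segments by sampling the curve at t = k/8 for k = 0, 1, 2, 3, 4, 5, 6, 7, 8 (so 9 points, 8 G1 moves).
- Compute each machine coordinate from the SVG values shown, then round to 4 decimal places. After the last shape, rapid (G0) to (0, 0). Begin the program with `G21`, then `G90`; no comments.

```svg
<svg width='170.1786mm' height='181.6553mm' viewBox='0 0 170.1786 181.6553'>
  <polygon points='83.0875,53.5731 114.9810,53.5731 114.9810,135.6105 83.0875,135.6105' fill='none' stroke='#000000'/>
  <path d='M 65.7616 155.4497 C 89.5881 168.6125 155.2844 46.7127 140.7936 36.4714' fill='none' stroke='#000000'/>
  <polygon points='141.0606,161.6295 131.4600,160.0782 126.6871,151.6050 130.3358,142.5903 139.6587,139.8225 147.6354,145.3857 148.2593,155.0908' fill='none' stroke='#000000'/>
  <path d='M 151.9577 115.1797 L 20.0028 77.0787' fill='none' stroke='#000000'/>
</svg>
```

G21
G90
G0 X83.0875 Y128.0822
M3 S338
G01 X114.9810 Y128.0822 F2607
G01 X114.9810 Y46.0448
G01 X83.0875 Y46.0448
G01 X83.0875 Y128.0822
M5
G0 X65.7616 Y26.2056
M3 S338
G01 X76.4208 Y27.1187 F2607
G01 X89.5749 Y37.8027
G01 X103.7936 Y55.3663
G01 X117.6466 Y76.9182
G01 X129.7034 Y99.5672
G01 X138.5338 Y120.4220
G01 X142.7073 Y136.5913
G01 X140.7936 Y145.1839
M5
G0 X141.0606 Y20.0258
M3 S338
G01 X131.4600 Y21.5771 F2607
G01 X126.6871 Y30.0503
G01 X130.3358 Y39.0650
G01 X139.6587 Y41.8328
G01 X147.6354 Y36.2696
G01 X148.2593 Y26.5645
G01 X141.0606 Y20.0258
M5
G0 X151.9577 Y66.4756
M3 S338
G01 X20.0028 Y104.5766 F2607
M5
G0 X0.0000 Y0.0000

viewBox `0 0 170.1786 181.6553` with mm width/height → 1 unit = 1 mm. Flip: y_m = 181.6553 − y_svg.

**Shape 1** — `<polygon>` rectangle, stroke `#000000` → engrave (S338, F2607). Machine vertices: (83.0875,128.0822) → (114.9810,128.0822) → (114.9810,46.0448) → (83.0875,46.0448) → (83.0875,128.0822). Closed: final G1 returns to the first vertex.

**Shape 2** — `<path>` cubic bezier, stroke `#000000` → engrave (S338, F2607). Control points (SVG): P0=(65.7616,155.4497), P1=(89.5881,168.6125), P2=(155.2844,46.7127), P3=(140.7936,36.4714); sampled at t=k/8. Machine vertices: (65.7616,26.2056) → (76.4208,27.1187) → (89.5749,37.8027) → (103.7936,55.3663) → (117.6466,76.9182) → (129.7034,99.5672) → (138.5338,120.4220) → (142.7073,136.5913) → (140.7936,145.1839). Open path.

**Shape 3** — `<polygon>` regular polygon, stroke `#000000` → engrave (S338, F2607). Machine vertices: (141.0606,20.0258) → (131.4600,21.5771) → (126.6871,30.0503) → (130.3358,39.0650) → (139.6587,41.8328) → (147.6354,36.2696) → (148.2593,26.5645) → (141.0606,20.0258). Closed: final G1 returns to the first vertex.

**Shape 4** — `<path>` line segment, stroke `#000000` → engrave (S338, F2607). Machine vertices: (151.9577,66.4756) → (20.0028,104.5766). Open path.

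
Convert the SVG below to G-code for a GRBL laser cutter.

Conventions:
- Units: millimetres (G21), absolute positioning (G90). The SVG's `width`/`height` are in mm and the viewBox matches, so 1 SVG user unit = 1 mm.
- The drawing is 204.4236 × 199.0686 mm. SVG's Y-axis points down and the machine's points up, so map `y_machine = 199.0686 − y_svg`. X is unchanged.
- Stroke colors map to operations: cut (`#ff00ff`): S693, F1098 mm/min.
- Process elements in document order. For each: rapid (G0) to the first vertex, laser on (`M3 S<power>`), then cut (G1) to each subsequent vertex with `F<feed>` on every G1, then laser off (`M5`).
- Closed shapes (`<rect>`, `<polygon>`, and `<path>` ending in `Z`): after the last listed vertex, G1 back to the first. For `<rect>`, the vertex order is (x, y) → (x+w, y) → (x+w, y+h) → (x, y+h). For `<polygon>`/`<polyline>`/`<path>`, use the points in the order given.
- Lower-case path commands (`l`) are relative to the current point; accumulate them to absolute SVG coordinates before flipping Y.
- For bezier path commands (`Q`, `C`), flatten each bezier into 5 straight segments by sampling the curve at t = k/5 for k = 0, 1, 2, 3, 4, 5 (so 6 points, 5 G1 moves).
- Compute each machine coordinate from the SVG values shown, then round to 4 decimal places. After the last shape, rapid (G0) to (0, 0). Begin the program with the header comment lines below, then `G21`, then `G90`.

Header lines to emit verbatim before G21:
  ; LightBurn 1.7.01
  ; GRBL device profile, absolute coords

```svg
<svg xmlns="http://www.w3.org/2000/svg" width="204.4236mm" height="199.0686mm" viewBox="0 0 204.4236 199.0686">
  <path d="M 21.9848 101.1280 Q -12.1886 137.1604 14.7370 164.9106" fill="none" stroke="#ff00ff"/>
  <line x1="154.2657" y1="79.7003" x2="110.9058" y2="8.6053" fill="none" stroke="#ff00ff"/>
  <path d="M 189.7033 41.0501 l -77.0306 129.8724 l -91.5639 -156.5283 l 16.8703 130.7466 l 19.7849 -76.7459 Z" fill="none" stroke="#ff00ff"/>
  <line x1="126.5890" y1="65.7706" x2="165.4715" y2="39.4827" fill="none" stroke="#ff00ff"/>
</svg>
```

; LightBurn 1.7.01
; GRBL device profile, absolute coords
G21
G90
G0 X21.9848 Y97.9406
M3 S693
G1 X10.7594 Y83.8589 F1098
G1 X4.4219 Y70.4398 F1098
G1 X2.9724 Y57.6833 F1098
G1 X6.4107 Y45.5894 F1098
G1 X14.7370 Y34.1580 F1098
M5
G0 X154.2657 Y119.3683
M3 S693
G1 X110.9058 Y190.4633 F1098
M5
G0 X189.7033 Y158.0185
M3 S693
G1 X112.6727 Y28.1461 F1098
G1 X21.1088 Y184.6744 F1098
G1 X37.9791 Y53.9278 F1098
G1 X57.7640 Y130.6737 F1098
G1 X189.7033 Y158.0185 F1098
M5
G0 X126.5890 Y133.2980
M3 S693
G1 X165.4715 Y159.5859 F1098
M5
G0 X0.0000 Y0.0000

Since the viewBox matches the mm dimensions, user units are millimetres directly. The only transform is the Y-flip y_m = 199.0686 − y_svg.

Shape 1 is a quadratic bezier drawn with `<path>`. Its stroke #ff00ff means cut at S693, F1098. After flipping Y the toolpath is (21.9848,97.9406) → (10.7594,83.8589) → (4.4219,70.4398) → (2.9724,57.6833) → (6.4107,45.5894) → (14.7370,34.1580).

Shape 2 is a line segment drawn with `<line>`. Its stroke #ff00ff means cut at S693, F1098. After flipping Y the toolpath is (154.2657,119.3683) → (110.9058,190.4633).

Shape 3 is a closed polygon drawn with `<path>`. Its stroke #ff00ff means cut at S693, F1098. After flipping Y the toolpath is (189.7033,158.0185) → (112.6727,28.1461) → (21.1088,184.6744) → (37.9791,53.9278) → (57.7640,130.6737) → (189.7033,158.0185), returning to the start.

Shape 4 is a line segment drawn with `<line>`. Its stroke #ff00ff means cut at S693, F1098. After flipping Y the toolpath is (126.5890,133.2980) → (165.4715,159.5859).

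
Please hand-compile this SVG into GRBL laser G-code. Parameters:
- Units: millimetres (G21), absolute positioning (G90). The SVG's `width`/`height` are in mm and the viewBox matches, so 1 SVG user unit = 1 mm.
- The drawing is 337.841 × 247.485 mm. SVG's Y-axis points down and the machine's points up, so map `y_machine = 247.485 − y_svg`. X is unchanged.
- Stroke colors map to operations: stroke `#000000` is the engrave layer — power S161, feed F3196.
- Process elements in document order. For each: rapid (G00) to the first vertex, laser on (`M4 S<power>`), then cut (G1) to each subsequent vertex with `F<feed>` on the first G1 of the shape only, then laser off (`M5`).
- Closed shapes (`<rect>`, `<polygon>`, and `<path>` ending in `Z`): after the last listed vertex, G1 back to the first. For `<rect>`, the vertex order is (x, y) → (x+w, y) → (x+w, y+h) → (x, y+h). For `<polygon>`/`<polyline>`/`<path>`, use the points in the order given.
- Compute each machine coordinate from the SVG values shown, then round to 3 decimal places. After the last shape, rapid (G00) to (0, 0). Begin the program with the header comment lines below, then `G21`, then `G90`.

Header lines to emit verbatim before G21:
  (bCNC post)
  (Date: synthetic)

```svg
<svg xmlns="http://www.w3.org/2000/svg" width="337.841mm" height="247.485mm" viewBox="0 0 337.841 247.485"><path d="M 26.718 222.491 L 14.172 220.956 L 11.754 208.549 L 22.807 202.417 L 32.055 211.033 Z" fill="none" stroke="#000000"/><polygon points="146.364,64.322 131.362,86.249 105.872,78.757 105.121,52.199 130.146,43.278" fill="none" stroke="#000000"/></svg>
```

(bCNC post)
(Date: synthetic)
G21
G90
G00 X26.718 Y24.994
M4 S161
G1 X14.172 Y26.529 F3196
G1 X11.754 Y38.936
G1 X22.807 Y45.068
G1 X32.055 Y36.452
G1 X26.718 Y24.994
M5
G00 X146.364 Y183.163
M4 S161
G1 X131.362 Y161.236 F3196
G1 X105.872 Y168.728
G1 X105.121 Y195.286
G1 X130.146 Y204.207
G1 X146.364 Y183.163
M5
G00 X0.000 Y0.000

1 u = 1 mm; y_m = 247.485 − y.

[1] `<path>` regular polygon, #000000→engrave S161 F3196: (26.718,24.994) → (14.172,26.529) → (11.754,38.936) → (22.807,45.068) → (32.055,36.452) → (26.718,24.994) (closed)

[2] `<polygon>` regular polygon, #000000→engrave S161 F3196: (146.364,183.163) → (131.362,161.236) → (105.872,168.728) → (105.121,195.286) → (130.146,204.207) → (146.364,183.163) (closed)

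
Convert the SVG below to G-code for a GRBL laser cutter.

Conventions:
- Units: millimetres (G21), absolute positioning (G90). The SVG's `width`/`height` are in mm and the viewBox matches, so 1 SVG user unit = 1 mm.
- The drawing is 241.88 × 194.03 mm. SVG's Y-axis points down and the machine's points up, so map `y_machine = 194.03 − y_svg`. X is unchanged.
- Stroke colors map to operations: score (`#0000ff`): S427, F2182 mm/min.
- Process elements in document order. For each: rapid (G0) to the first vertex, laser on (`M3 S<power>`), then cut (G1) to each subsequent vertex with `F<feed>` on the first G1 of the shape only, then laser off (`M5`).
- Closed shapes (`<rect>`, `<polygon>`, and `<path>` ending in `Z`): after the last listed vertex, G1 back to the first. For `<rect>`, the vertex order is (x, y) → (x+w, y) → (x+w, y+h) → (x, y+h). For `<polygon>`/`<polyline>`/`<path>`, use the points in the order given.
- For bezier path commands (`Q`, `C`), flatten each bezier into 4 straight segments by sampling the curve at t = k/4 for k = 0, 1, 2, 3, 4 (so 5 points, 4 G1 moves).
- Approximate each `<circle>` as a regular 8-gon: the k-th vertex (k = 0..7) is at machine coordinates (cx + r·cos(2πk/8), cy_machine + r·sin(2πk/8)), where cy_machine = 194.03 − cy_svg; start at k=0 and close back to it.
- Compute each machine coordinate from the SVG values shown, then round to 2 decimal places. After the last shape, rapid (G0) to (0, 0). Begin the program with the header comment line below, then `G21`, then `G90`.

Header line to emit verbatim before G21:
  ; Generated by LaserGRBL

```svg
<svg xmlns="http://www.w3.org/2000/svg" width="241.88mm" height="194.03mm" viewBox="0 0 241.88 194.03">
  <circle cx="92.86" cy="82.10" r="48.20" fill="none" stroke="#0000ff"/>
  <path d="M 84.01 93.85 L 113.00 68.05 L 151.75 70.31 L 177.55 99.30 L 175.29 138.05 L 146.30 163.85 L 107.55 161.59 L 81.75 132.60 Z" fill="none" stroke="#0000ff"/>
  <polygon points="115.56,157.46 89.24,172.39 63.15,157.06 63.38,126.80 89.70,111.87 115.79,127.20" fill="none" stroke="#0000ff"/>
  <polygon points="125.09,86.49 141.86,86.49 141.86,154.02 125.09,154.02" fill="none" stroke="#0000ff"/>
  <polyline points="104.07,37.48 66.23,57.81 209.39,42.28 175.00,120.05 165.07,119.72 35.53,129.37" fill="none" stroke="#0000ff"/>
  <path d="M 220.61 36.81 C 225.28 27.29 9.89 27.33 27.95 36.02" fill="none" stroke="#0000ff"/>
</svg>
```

; Generated by LaserGRBL
G21
G90
G0 X141.06 Y111.93
M3 S427
G1 X126.94 Y146.01 F2182
G1 X92.86 Y160.13
G1 X58.78 Y146.01
G1 X44.66 Y111.93
G1 X58.78 Y77.85
G1 X92.86 Y63.73
G1 X126.94 Y77.85
G1 X141.06 Y111.93
M5
G0 X84.01 Y100.18
M3 S427
G1 X113.00 Y125.98 F2182
G1 X151.75 Y123.72
G1 X177.55 Y94.73
G1 X175.29 Y55.98
G1 X146.30 Y30.18
G1 X107.55 Y32.44
G1 X81.75 Y61.43
G1 X84.01 Y100.18
M5
G0 X115.56 Y36.57
M3 S427
G1 X89.24 Y21.64 F2182
G1 X63.15 Y36.97
G1 X63.38 Y67.23
G1 X89.70 Y82.16
G1 X115.79 Y66.83
G1 X115.56 Y36.57
M5
G0 X125.09 Y107.54
M3 S427
G1 X141.86 Y107.54 F2182
G1 X141.86 Y40.01
G1 X125.09 Y40.01
G1 X125.09 Y107.54
M5
G0 X104.07 Y156.55
M3 S427
G1 X66.23 Y136.22 F2182
G1 X209.39 Y151.75
G1 X175.00 Y73.98
G1 X165.07 Y74.31
G1 X35.53 Y64.66
M5
G0 X220.61 Y157.22
M3 S427
G1 X189.94 Y162.58 F2182
G1 X119.26 Y164.44
G1 X51.09 Y162.89
G1 X27.95 Y158.01
M5
G0 X0.00 Y0.00

1 u = 1 mm; y_m = 194.03 − y.

[1] `<circle>` circle, #0000ff→score S427 F2182: (141.06,111.93) → (126.94,146.01) → (92.86,160.13) → (58.78,146.01) → (44.66,111.93) → (58.78,77.85) → (92.86,63.73) → (126.94,77.85) → (141.06,111.93) (closed)

[2] `<path>` regular polygon, #0000ff→score S427 F2182: (84.01,100.18) → (113.00,125.98) → (151.75,123.72) → (177.55,94.73) → (175.29,55.98) → (146.30,30.18) → (107.55,32.44) → (81.75,61.43) → (84.01,100.18) (closed)

[3] `<polygon>` regular polygon, #0000ff→score S427 F2182: (115.56,36.57) → (89.24,21.64) → (63.15,36.97) → (63.38,67.23) → (89.70,82.16) → (115.79,66.83) → (115.56,36.57) (closed)

[4] `<polygon>` rectangle, #0000ff→score S427 F2182: (125.09,107.54) → (141.86,107.54) → (141.86,40.01) → (125.09,40.01) → (125.09,107.54) (closed)

[5] `<polyline>` open polyline, #0000ff→score S427 F2182: (104.07,156.55) → (66.23,136.22) → (209.39,151.75) → (175.00,73.98) → (165.07,74.31) → (35.53,64.66)

[6] `<path>` cubic bezier, #0000ff→score S427 F2182: (220.61,157.22) → (189.94,162.58) → (119.26,164.44) → (51.09,162.89) → (27.95,158.01)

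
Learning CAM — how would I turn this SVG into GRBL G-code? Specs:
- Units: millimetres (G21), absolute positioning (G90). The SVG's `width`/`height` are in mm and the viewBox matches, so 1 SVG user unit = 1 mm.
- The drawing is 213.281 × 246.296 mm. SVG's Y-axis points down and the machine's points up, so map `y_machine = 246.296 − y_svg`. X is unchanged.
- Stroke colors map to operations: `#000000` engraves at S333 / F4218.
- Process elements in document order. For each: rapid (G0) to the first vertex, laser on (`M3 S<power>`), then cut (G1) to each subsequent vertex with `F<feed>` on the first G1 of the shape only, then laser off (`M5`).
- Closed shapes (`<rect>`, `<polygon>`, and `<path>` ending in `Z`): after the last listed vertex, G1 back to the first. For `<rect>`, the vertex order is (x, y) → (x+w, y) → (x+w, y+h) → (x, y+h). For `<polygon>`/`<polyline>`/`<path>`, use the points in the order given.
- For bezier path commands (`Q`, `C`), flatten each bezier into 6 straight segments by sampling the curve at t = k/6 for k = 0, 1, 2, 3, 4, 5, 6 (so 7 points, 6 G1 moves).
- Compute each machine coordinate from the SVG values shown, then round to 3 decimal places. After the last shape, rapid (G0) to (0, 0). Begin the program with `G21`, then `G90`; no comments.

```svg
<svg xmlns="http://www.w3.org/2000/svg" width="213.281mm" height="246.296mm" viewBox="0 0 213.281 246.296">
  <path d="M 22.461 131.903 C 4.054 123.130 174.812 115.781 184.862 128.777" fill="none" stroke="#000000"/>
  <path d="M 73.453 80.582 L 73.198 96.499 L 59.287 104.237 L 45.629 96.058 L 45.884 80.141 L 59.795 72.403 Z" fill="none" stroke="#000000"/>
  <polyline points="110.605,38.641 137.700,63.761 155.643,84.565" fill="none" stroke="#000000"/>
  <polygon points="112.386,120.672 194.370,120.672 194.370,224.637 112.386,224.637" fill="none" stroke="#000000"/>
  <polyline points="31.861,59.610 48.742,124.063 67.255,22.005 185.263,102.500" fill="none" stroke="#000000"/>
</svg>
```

G21
G90
G0 X22.461 Y114.393
M3 S333
G1 X27.401 Y118.573 F4218
G1 X54.151 Y121.991
G1 X92.990 Y124.119
G1 X134.201 Y124.434
G1 X168.064 Y122.409
G1 X184.862 Y117.519
M5
G0 X73.453 Y165.714
M3 S333
G1 X73.198 Y149.797 F4218
G1 X59.287 Y142.059
G1 X45.629 Y150.238
G1 X45.884 Y166.155
G1 X59.795 Y173.893
G1 X73.453 Y165.714
M5
G0 X110.605 Y207.655
M3 S333
G1 X137.700 Y182.535 F4218
G1 X155.643 Y161.731
M5
G0 X112.386 Y125.624
M3 S333
G1 X194.370 Y125.624 F4218
G1 X194.370 Y21.659
G1 X112.386 Y21.659
G1 X112.386 Y125.624
M5
G0 X31.861 Y186.686
M3 S333
G1 X48.742 Y122.233 F4218
G1 X67.255 Y224.291
G1 X185.263 Y143.796
M5
G0 X0.000 Y0.000

Since the viewBox matches the mm dimensions, user units are millimetres directly. The only transform is the Y-flip y_m = 246.296 − y_svg.

Shape 1 is a cubic bezier drawn with `<path>`. Its stroke #000000 means engrave at S333, F4218. After flipping Y the toolpath is (22.461,114.393) → (27.401,118.573) → (54.151,121.991) → (92.990,124.119) → (134.201,124.434) → (168.064,122.409) → (184.862,117.519).

Shape 2 is a regular polygon drawn with `<path>`. Its stroke #000000 means engrave at S333, F4218. After flipping Y the toolpath is (73.453,165.714) → (73.198,149.797) → (59.287,142.059) → (45.629,150.238) → (45.884,166.155) → (59.795,173.893) → (73.453,165.714), returning to the start.

Shape 3 is a open polyline drawn with `<polyline>`. Its stroke #000000 means engrave at S333, F4218. After flipping Y the toolpath is (110.605,207.655) → (137.700,182.535) → (155.643,161.731).

Shape 4 is a rectangle drawn with `<polygon>`. Its stroke #000000 means engrave at S333, F4218. After flipping Y the toolpath is (112.386,125.624) → (194.370,125.624) → (194.370,21.659) → (112.386,21.659) → (112.386,125.624), returning to the start.

Shape 5 is a open polyline drawn with `<polyline>`. Its stroke #000000 means engrave at S333, F4218. After flipping Y the toolpath is (31.861,186.686) → (48.742,122.233) → (67.255,224.291) → (185.263,143.796).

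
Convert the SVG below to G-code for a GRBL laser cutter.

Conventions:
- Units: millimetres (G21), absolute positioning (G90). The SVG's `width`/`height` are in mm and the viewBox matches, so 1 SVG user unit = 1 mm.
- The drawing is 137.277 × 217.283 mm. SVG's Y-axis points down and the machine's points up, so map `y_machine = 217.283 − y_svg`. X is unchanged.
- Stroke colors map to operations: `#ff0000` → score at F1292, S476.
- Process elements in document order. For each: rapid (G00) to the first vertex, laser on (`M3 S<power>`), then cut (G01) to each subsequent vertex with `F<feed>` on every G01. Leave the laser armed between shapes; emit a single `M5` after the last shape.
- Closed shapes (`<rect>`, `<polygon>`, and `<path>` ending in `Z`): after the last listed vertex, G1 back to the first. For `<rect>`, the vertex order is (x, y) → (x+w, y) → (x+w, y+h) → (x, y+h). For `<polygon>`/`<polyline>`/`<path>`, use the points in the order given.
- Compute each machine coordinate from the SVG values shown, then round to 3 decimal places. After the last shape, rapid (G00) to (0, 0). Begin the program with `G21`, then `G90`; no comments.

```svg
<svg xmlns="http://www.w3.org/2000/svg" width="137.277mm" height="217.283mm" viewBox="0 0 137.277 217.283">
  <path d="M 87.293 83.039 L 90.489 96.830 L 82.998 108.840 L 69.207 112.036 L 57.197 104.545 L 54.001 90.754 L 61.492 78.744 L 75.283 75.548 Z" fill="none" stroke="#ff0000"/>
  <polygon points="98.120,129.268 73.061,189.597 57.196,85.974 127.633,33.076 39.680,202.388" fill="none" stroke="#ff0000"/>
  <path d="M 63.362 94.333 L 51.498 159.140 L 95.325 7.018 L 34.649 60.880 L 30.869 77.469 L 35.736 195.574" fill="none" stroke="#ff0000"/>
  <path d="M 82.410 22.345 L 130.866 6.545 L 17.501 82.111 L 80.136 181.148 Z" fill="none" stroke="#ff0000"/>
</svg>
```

viewBox `0 0 137.277 217.283` with mm width/height → 1 unit = 1 mm. Flip: y_m = 217.283 − y_svg.

**Shape 1** — `<path>` regular polygon, stroke `#ff0000` → score (S476, F1292). Machine vertices: (87.293,134.244) → (90.489,120.453) → (82.998,108.443) → (69.207,105.247) → (57.197,112.738) → (54.001,126.529) → (61.492,138.539) → (75.283,141.735) → (87.293,134.244). Closed: final G1 returns to the first vertex.

**Shape 2** — `<polygon>` closed polygon, stroke `#ff0000` → score (S476, F1292). Machine vertices: (98.120,88.015) → (73.061,27.686) → (57.196,131.309) → (127.633,184.207) → (39.680,14.895) → (98.120,88.015). Closed: final G1 returns to the first vertex.

**Shape 3** — `<path>` open polyline, stroke `#ff0000` → score (S476, F1292). Machine vertices: (63.362,122.950) → (51.498,58.143) → (95.325,210.265) → (34.649,156.403) → (30.869,139.814) → (35.736,21.709). Open path.

**Shape 4** — `<path>` closed polygon, stroke `#ff0000` → score (S476, F1292). Machine vertices: (82.410,194.938) → (130.866,210.738) → (17.501,135.172) → (80.136,36.135) → (82.410,194.938). Closed: final G1 returns to the first vertex.

G21
G90
G00 X87.293 Y134.244
M3 S476
G01 X90.489 Y120.453 F1292
G01 X82.998 Y108.443 F1292
G01 X69.207 Y105.247 F1292
G01 X57.197 Y112.738 F1292
G01 X54.001 Y126.529 F1292
G01 X61.492 Y138.539 F1292
G01 X75.283 Y141.735 F1292
G01 X87.293 Y134.244 F1292
G00 X98.120 Y88.015
M3 S476
G01 X73.061 Y27.686 F1292
G01 X57.196 Y131.309 F1292
G01 X127.633 Y184.207 F1292
G01 X39.680 Y14.895 F1292
G01 X98.120 Y88.015 F1292
G00 X63.362 Y122.950
M3 S476
G01 X51.498 Y58.143 F1292
G01 X95.325 Y210.265 F1292
G01 X34.649 Y156.403 F1292
G01 X30.869 Y139.814 F1292
G01 X35.736 Y21.709 F1292
G00 X82.410 Y194.938
M3 S476
G01 X130.866 Y210.738 F1292
G01 X17.501 Y135.172 F1292
G01 X80.136 Y36.135 F1292
G01 X82.410 Y194.938 F1292
M5
G00 X0.000 Y0.000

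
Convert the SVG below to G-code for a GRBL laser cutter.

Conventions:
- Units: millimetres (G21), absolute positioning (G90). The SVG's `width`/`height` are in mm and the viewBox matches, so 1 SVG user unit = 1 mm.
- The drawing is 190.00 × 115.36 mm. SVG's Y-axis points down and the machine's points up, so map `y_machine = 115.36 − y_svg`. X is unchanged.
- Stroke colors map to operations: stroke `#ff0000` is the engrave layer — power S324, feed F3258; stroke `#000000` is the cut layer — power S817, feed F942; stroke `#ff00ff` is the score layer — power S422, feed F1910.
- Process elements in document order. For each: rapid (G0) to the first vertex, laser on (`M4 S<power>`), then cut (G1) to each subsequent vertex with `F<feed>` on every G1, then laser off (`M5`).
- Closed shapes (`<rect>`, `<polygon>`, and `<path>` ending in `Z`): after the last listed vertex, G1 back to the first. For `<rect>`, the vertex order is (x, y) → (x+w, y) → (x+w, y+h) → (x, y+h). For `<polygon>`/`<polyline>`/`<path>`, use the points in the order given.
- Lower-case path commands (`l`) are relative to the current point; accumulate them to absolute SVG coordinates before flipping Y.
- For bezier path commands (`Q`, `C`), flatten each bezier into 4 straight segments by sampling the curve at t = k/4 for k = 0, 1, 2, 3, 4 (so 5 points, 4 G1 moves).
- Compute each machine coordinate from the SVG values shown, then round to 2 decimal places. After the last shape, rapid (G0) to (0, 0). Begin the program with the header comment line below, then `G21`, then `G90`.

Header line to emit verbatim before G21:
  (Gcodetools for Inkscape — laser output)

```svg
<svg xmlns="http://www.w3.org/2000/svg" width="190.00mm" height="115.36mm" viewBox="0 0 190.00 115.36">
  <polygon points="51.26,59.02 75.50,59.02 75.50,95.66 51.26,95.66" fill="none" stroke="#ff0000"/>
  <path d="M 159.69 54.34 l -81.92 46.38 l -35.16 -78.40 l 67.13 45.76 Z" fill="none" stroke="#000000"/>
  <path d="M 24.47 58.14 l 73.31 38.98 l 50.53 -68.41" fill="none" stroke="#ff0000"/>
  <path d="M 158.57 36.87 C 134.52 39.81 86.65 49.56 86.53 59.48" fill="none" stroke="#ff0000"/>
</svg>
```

1 u = 1 mm; y_m = 115.36 − y.

[1] `<polygon>` rectangle, #ff0000→engrave S324 F3258: (51.26,56.34) → (75.50,56.34) → (75.50,19.70) → (51.26,19.70) → (51.26,56.34) (closed)

[2] `<path>` closed polygon, #000000→cut S817 F942: (159.69,61.02) → (77.77,14.64) → (42.61,93.04) → (109.74,47.28) → (159.69,61.02) (closed)

[3] `<path>` open polyline, #ff0000→engrave S324 F3258: (24.47,57.22) → (97.78,18.24) → (148.31,86.65)

[4] `<path>` cubic bezier, #ff0000→engrave S324 F3258: (158.57,78.49) → (137.18,75.11) → (113.58,69.80) → (94.45,63.18) → (86.53,55.88)

(Gcodetools for Inkscape — laser output)
G21
G90
G0 X51.26 Y56.34
M4 S324
G1 X75.50 Y56.34 F3258
G1 X75.50 Y19.70 F3258
G1 X51.26 Y19.70 F3258
G1 X51.26 Y56.34 F3258
M5
G0 X159.69 Y61.02
M4 S817
G1 X77.77 Y14.64 F942
G1 X42.61 Y93.04 F942
G1 X109.74 Y47.28 F942
G1 X159.69 Y61.02 F942
M5
G0 X24.47 Y57.22
M4 S324
G1 X97.78 Y18.24 F3258
G1 X148.31 Y86.65 F3258
M5
G0 X158.57 Y78.49
M4 S324
G1 X137.18 Y75.11 F3258
G1 X113.58 Y69.80 F3258
G1 X94.45 Y63.18 F3258
G1 X86.53 Y55.88 F3258
M5
G0 X0.00 Y0.00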